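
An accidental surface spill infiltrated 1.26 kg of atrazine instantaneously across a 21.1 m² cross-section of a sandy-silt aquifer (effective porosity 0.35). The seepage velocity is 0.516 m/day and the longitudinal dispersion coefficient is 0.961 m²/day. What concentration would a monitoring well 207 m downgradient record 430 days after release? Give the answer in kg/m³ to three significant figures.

0.00207 kg/m³

For an instantaneous plane source, C(x,t) = M/(n_e·A·√(4πDt)) · exp(−(x−vt)²/(4Dt)), with n_e·A the pore (flow) area.
Plume center vt = 0.516 × 430 = 221.88 m, so the well at 207 m is 14.88 m upgradient of the peak.
√(4πDt) = 72.06 m, giving peak height M/(n_e·A·√(4πDt)) = 1.26/(0.35 × 21.1 × 72.06) = 0.002368 kg/m³.
(x−vt)²/(4Dt) = (-14.88)²/(4 × 0.961 × 430) = 0.1340; exp(−0.1340) = 0.8746.
C = 0.002368 × 0.8746 = 0.00207 kg/m³.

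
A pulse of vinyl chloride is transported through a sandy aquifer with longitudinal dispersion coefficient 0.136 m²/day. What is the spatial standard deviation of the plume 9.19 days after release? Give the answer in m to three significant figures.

Dispersive spreading gives a Gaussian with σ² = 2Dt; advection only shifts the center.
σ = √(2 × 0.136 × 9.19) = 1.58 m.

1.58 m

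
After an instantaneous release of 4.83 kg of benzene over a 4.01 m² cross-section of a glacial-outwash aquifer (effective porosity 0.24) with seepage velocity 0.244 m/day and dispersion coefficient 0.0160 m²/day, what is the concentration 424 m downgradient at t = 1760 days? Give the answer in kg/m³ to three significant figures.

For an instantaneous plane source, C(x,t) = M/(n_e·A·√(4πDt)) · exp(−(x−vt)²/(4Dt)), with n_e·A the pore (flow) area.
Plume center vt = 0.244 × 1760 = 429.44 m, so the well at 424 m is 5.44 m upgradient of the peak.
√(4πDt) = 18.81 m, giving peak height M/(n_e·A·√(4πDt)) = 4.83/(0.24 × 4.01 × 18.81) = 0.2668 kg/m³.
(x−vt)²/(4Dt) = (-5.44)²/(4 × 0.0160 × 1760) = 0.2627; exp(−0.2627) = 0.7690.
C = 0.2668 × 0.7690 = 0.205 kg/m³.

0.205 kg/m³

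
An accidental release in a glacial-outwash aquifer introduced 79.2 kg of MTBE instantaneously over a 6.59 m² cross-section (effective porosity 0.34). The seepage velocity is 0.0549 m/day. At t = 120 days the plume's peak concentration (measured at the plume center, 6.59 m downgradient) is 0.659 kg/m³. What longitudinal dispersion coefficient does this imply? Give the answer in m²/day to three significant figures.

At the plume center C_max = M/(n_e·A·√(4πDt)), so D = M²/(4πt·(n_e·A·C_max)²).
n_e·A·C_max = 0.34 × 6.59 × 0.659 = 1.477 kg/m.
D = 79.2²/(4π × 120 × 1.477²) = 1.91 m²/day.

1.91 m²/day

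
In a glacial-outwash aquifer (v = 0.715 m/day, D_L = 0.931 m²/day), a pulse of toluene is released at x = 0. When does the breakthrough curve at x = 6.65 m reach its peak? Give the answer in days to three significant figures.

7.66 days

For the 1D instantaneous-source solution, setting ∂C/∂t = 0 at fixed x gives v²t² + 2Dt − x² = 0, so t = (√(D² + v²x²) − D)/v².
√(D² + v²x²) = √(0.931² + 0.715² × 6.65²) = 4.845; v² = 0.511225.
t = (4.845 − 0.931)/0.511225 = 7.66 days (vs. the pure-advection estimate x/v = 9.30 d).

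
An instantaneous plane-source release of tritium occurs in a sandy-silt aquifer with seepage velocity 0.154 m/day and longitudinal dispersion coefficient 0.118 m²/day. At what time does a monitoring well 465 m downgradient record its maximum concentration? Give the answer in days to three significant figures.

For the 1D instantaneous-source solution, setting ∂C/∂t = 0 at fixed x gives v²t² + 2Dt − x² = 0, so t = (√(D² + v²x²) − D)/v².
√(D² + v²x²) = √(0.118² + 0.154² × 465²) = 71.61; v² = 0.023716.
t = (71.61 − 0.118)/0.023716 = 3010 days (vs. the pure-advection estimate x/v = 3020 d).

3010 days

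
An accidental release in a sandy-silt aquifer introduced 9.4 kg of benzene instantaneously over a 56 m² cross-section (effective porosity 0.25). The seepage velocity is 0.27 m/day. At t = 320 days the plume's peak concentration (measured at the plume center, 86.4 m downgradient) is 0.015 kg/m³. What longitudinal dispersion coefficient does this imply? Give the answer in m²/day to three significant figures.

0.498 m²/day

At the plume center C_max = M/(n_e·A·√(4πDt)), so D = M²/(4πt·(n_e·A·C_max)²).
n_e·A·C_max = 0.25 × 56 × 0.015 = 0.2100 kg/m.
D = 9.4²/(4π × 320 × 0.2100²) = 0.498 m²/day.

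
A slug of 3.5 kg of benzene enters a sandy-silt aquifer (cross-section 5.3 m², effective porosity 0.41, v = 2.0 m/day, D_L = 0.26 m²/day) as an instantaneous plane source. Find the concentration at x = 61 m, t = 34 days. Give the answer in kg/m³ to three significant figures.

For an instantaneous plane source, C(x,t) = M/(n_e·A·√(4πDt)) · exp(−(x−vt)²/(4Dt)), with n_e·A the pore (flow) area.
Plume center vt = 2.0 × 34 = 68 m, so the well at 61 m is 7 m upgradient of the peak.
√(4πDt) = 10.54 m, giving peak height M/(n_e·A·√(4πDt)) = 3.5/(0.41 × 5.3 × 10.54) = 0.1528 kg/m³.
(x−vt)²/(4Dt) = (-7)²/(4 × 0.26 × 34) = 1.386; exp(−1.386) = 0.2501.
C = 0.1528 × 0.2501 = 0.0382 kg/m³.

0.0382 kg/m³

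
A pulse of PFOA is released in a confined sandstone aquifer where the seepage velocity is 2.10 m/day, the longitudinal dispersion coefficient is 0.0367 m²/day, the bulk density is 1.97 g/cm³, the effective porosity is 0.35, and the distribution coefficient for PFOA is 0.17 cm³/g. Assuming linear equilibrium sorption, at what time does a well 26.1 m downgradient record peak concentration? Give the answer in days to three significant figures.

Retardation factor R = 1 + ρ_b·K_d/n = 1 + 1.97 × 0.17/0.35 = 1.957.
Sorption retards both mechanisms: v_R = v/R = 1.073 m/day, D_R = D/R = 0.01875 m²/day.
Peak time from v_R²t² + 2D_R t − x² = 0: t = (√(D_R² + v_R²x²) − D_R)/v_R².
√(D_R² + v_R²x²) = √(0.01875² + 1.073² × 26.1²) = 28.01; v_R² = 1.151.
t = (28.01 − 0.01875)/1.151 = 24.3 days.

24.3 days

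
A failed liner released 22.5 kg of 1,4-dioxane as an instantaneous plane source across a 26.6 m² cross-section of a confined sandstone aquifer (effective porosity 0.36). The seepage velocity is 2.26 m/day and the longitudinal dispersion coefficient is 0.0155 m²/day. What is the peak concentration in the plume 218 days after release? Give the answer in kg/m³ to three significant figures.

The peak of an instantaneous 1D plume sits at x = vt; there the Gaussian factor is 1 and C_max = M/(n_e·A·√(4πDt)), where n_e·A is the pore area the mass is dissolved in.
√(4πDt) = √(4π × 0.0155 × 218) = 6.516 m, so C_max = 22.5/(0.36 × 26.6 × 6.516) = 0.361 kg/m³.

0.361 kg/m³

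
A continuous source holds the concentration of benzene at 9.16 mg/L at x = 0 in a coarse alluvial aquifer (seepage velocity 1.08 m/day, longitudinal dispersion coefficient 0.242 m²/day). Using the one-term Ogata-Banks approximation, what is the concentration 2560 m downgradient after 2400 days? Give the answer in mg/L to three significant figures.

7.57 mg/L

For a continuous step input, C/C₀ ≈ ½·erfc((x−vt)/(2√(Dt))).
vt = 1.08 × 2400 = 2592 m and 2√(Dt) = 2√(0.242 × 2400) = 48.20 m.
Argument (x−vt)/(2√(Dt)) = (2560 − 2592)/48.20 = -0.6639; ½·erfc(-0.6639) = 0.8261.
C = 9.16 × 0.8261 = 7.57 mg/L.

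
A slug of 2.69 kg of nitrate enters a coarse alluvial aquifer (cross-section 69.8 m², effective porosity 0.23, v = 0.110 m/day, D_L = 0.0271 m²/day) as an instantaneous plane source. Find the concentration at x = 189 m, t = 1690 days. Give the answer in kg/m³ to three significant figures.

0.00663 kg/m³

For an instantaneous plane source, C(x,t) = M/(n_e·A·√(4πDt)) · exp(−(x−vt)²/(4Dt)), with n_e·A the pore (flow) area.
Plume center vt = 0.110 × 1690 = 185.9 m, so the well at 189 m is 3.1 m downgradient of the peak.
√(4πDt) = 23.99 m, giving peak height M/(n_e·A·√(4πDt)) = 2.69/(0.23 × 69.8 × 23.99) = 0.006985 kg/m³.
(x−vt)²/(4Dt) = (3.1)²/(4 × 0.0271 × 1690) = 0.05246; exp(−0.05246) = 0.9489.
C = 0.006985 × 0.9489 = 0.00663 kg/m³.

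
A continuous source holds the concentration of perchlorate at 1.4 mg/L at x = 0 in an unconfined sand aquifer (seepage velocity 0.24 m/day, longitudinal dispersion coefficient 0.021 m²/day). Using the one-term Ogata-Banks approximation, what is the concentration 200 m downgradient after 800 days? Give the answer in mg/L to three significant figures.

0.117 mg/L

For a continuous step input, C/C₀ ≈ ½·erfc((x−vt)/(2√(Dt))).
vt = 0.24 × 800 = 192 m and 2√(Dt) = 2√(0.021 × 800) = 8.198 m.
Argument (x−vt)/(2√(Dt)) = (200 − 192)/8.198 = 0.9758; ½·erfc(0.9758) = 0.08379.
C = 1.4 × 0.08379 = 0.117 mg/L.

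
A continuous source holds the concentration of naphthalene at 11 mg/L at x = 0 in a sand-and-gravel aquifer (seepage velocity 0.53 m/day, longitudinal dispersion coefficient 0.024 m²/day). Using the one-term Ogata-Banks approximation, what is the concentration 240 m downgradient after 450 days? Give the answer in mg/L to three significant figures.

4.11 mg/L

For a continuous step input, C/C₀ ≈ ½·erfc((x−vt)/(2√(Dt))).
vt = 0.53 × 450 = 238.5 m and 2√(Dt) = 2√(0.024 × 450) = 6.573 m.
Argument (x−vt)/(2√(Dt)) = (240 − 238.5)/6.573 = 0.2282; ½·erfc(0.2282) = 0.3735.
C = 11 × 0.3735 = 4.11 mg/L.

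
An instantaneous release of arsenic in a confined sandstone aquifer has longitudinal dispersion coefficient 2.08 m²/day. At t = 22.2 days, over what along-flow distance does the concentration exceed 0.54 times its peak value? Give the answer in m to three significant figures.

21.3 m

The plume is Gaussian with σ = √(2Dt) = √(2 × 2.08 × 22.2) = 9.610 m.
C/C_peak = exp(−Δx²/(2σ²)) = 0.54 ⇒ Δx = σ·√(−2 ln 0.54) = 9.610 × 1.110 = 10.67 m.
Width = 2Δx = 21.3 m.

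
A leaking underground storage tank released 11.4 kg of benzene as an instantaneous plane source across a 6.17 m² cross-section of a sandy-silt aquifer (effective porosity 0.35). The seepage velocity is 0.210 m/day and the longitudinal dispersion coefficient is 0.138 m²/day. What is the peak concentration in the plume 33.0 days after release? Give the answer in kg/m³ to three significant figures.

0.698 kg/m³

The peak of an instantaneous 1D plume sits at x = vt; there the Gaussian factor is 1 and C_max = M/(n_e·A·√(4πDt)), where n_e·A is the pore area the mass is dissolved in.
√(4πDt) = √(4π × 0.138 × 33.0) = 7.565 m, so C_max = 11.4/(0.35 × 6.17 × 7.565) = 0.698 kg/m³.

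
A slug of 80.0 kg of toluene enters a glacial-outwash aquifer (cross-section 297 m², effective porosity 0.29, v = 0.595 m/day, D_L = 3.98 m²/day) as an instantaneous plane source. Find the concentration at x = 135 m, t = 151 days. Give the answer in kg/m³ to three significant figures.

For an instantaneous plane source, C(x,t) = M/(n_e·A·√(4πDt)) · exp(−(x−vt)²/(4Dt)), with n_e·A the pore (flow) area.
Plume center vt = 0.595 × 151 = 89.845 m, so the well at 135 m is 45.155 m downgradient of the peak.
√(4πDt) = 86.90 m, giving peak height M/(n_e·A·√(4πDt)) = 80.0/(0.29 × 297 × 86.90) = 0.01069 kg/m³.
(x−vt)²/(4Dt) = (45.155)²/(4 × 3.98 × 151) = 0.8482; exp(−0.8482) = 0.4282.
C = 0.01069 × 0.4282 = 0.00458 kg/m³.

0.00458 kg/m³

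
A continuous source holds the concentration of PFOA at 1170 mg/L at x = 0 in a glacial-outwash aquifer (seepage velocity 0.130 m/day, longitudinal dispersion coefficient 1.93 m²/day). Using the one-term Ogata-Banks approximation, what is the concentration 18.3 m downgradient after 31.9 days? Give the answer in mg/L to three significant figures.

118 mg/L

For a continuous step input, C/C₀ ≈ ½·erfc((x−vt)/(2√(Dt))).
vt = 0.130 × 31.9 = 4.147 m and 2√(Dt) = 2√(1.93 × 31.9) = 15.69 m.
Argument (x−vt)/(2√(Dt)) = (18.3 − 4.147)/15.69 = 0.9020; ½·erfc(0.9020) = 0.1010.
C = 1170 × 0.1010 = 118 mg/L.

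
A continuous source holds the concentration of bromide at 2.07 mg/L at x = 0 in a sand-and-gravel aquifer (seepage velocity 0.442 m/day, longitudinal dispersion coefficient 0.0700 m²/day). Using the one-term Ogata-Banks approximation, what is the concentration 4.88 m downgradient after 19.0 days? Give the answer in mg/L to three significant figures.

2.04 mg/L

For a continuous step input, C/C₀ ≈ ½·erfc((x−vt)/(2√(Dt))).
vt = 0.442 × 19.0 = 8.398 m and 2√(Dt) = 2√(0.0700 × 19.0) = 2.307 m.
Argument (x−vt)/(2√(Dt)) = (4.88 − 8.398)/2.307 = -1.525; ½·erfc(-1.525) = 0.9845.
C = 2.07 × 0.9845 = 2.04 mg/L.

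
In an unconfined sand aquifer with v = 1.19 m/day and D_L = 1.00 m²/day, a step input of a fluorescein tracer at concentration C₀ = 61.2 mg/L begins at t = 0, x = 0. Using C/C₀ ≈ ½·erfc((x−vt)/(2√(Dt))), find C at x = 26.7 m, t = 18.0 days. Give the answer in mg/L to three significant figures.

For a continuous step input, C/C₀ ≈ ½·erfc((x−vt)/(2√(Dt))).
vt = 1.19 × 18.0 = 21.42 m and 2√(Dt) = 2√(1.00 × 18.0) = 8.485 m.
Argument (x−vt)/(2√(Dt)) = (26.7 − 21.42)/8.485 = 0.6223; ½·erfc(0.6223) = 0.1894.
C = 61.2 × 0.1894 = 11.6 mg/L.

11.6 mg/L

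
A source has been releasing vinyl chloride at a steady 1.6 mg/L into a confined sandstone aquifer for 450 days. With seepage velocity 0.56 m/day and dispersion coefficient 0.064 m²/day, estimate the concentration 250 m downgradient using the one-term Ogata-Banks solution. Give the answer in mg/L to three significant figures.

For a continuous step input, C/C₀ ≈ ½·erfc((x−vt)/(2√(Dt))).
vt = 0.56 × 450 = 252 m and 2√(Dt) = 2√(0.064 × 450) = 10.73 m.
Argument (x−vt)/(2√(Dt)) = (250 − 252)/10.73 = -0.1864; ½·erfc(-0.1864) = 0.6040.
C = 1.6 × 0.6040 = 0.966 mg/L.

0.966 mg/L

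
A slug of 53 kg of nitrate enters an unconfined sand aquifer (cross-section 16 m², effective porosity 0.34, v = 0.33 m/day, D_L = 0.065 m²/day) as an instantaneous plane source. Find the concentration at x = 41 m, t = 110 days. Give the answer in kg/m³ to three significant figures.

0.475 kg/m³

For an instantaneous plane source, C(x,t) = M/(n_e·A·√(4πDt)) · exp(−(x−vt)²/(4Dt)), with n_e·A the pore (flow) area.
Plume center vt = 0.33 × 110 = 36.3 m, so the well at 41 m is 4.7 m downgradient of the peak.
√(4πDt) = 9.479 m, giving peak height M/(n_e·A·√(4πDt)) = 53/(0.34 × 16 × 9.479) = 1.028 kg/m³.
(x−vt)²/(4Dt) = (4.7)²/(4 × 0.065 × 110) = 0.7724; exp(−0.7724) = 0.4619.
C = 1.028 × 0.4619 = 0.475 kg/m³.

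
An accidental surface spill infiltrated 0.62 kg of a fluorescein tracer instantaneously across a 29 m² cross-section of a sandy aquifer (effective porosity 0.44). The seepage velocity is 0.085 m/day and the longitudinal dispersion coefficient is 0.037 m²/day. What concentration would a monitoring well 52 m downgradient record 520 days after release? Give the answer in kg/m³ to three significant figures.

0.00142 kg/m³

For an instantaneous plane source, C(x,t) = M/(n_e·A·√(4πDt)) · exp(−(x−vt)²/(4Dt)), with n_e·A the pore (flow) area.
Plume center vt = 0.085 × 520 = 44.2 m, so the well at 52 m is 7.8 m downgradient of the peak.
√(4πDt) = 15.55 m, giving peak height M/(n_e·A·√(4πDt)) = 0.62/(0.44 × 29 × 15.55) = 0.003125 kg/m³.
(x−vt)²/(4Dt) = (7.8)²/(4 × 0.037 × 520) = 0.7905; exp(−0.7905) = 0.4536.
C = 0.003125 × 0.4536 = 0.00142 kg/m³.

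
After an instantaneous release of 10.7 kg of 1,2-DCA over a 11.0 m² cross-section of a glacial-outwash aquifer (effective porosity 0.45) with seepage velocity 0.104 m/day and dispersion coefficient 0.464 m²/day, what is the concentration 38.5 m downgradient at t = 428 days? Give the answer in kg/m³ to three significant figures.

0.0413 kg/m³

For an instantaneous plane source, C(x,t) = M/(n_e·A·√(4πDt)) · exp(−(x−vt)²/(4Dt)), with n_e·A the pore (flow) area.
Plume center vt = 0.104 × 428 = 44.512 m, so the well at 38.5 m is 6.012 m upgradient of the peak.
√(4πDt) = 49.96 m, giving peak height M/(n_e·A·√(4πDt)) = 10.7/(0.45 × 11.0 × 49.96) = 0.04327 kg/m³.
(x−vt)²/(4Dt) = (-6.012)²/(4 × 0.464 × 428) = 0.04550; exp(−0.04550) = 0.9555.
C = 0.04327 × 0.9555 = 0.0413 kg/m³.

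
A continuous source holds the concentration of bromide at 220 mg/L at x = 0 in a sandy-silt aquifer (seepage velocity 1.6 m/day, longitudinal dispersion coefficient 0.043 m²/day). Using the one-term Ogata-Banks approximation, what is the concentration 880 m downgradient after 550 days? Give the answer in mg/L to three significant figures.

110 mg/L

For a continuous step input, C/C₀ ≈ ½·erfc((x−vt)/(2√(Dt))).
vt = 1.6 × 550 = 880 m and 2√(Dt) = 2√(0.043 × 550) = 9.726 m.
Argument (x−vt)/(2√(Dt)) = (880 − 880)/9.726 = 0; ½·erfc(0) = 0.5000.
C = 220 × 0.5000 = 110 mg/L.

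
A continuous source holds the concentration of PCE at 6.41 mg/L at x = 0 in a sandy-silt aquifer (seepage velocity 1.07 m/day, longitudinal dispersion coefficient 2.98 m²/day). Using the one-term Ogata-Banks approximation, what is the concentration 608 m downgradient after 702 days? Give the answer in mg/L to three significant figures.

For a continuous step input, C/C₀ ≈ ½·erfc((x−vt)/(2√(Dt))).
vt = 1.07 × 702 = 751.14 m and 2√(Dt) = 2√(2.98 × 702) = 91.48 m.
Argument (x−vt)/(2√(Dt)) = (608 − 751.14)/91.48 = -1.565; ½·erfc(-1.565) = 0.9866.
C = 6.41 × 0.9866 = 6.32 mg/L.

6.32 mg/L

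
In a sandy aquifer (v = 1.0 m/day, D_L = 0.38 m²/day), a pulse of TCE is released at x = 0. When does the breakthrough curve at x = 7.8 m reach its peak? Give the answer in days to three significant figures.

For the 1D instantaneous-source solution, setting ∂C/∂t = 0 at fixed x gives v²t² + 2Dt − x² = 0, so t = (√(D² + v²x²) − D)/v².
√(D² + v²x²) = √(0.38² + 1.0² × 7.8²) = 7.809; v² = 1.
t = (7.809 − 0.38)/1 = 7.43 days (vs. the pure-advection estimate x/v = 7.80 d).

7.43 days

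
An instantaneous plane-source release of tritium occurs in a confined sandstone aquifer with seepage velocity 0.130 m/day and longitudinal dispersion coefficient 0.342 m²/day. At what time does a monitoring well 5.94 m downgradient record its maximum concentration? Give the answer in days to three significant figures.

For the 1D instantaneous-source solution, setting ∂C/∂t = 0 at fixed x gives v²t² + 2Dt − x² = 0, so t = (√(D² + v²x²) − D)/v².
√(D² + v²x²) = √(0.342² + 0.130² × 5.94²) = 0.8445; v² = 0.0169.
t = (0.8445 − 0.342)/0.0169 = 29.7 days (vs. the pure-advection estimate x/v = 45.7 d).

29.7 days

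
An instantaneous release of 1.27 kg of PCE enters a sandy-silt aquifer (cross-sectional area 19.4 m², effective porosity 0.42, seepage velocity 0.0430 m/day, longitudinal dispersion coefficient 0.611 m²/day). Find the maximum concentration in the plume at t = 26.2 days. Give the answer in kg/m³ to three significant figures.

The peak of an instantaneous 1D plume sits at x = vt; there the Gaussian factor is 1 and C_max = M/(n_e·A·√(4πDt)), where n_e·A is the pore area the mass is dissolved in.
√(4πDt) = √(4π × 0.611 × 26.2) = 14.18 m, so C_max = 1.27/(0.42 × 19.4 × 14.18) = 0.0110 kg/m³.

0.0110 kg/m³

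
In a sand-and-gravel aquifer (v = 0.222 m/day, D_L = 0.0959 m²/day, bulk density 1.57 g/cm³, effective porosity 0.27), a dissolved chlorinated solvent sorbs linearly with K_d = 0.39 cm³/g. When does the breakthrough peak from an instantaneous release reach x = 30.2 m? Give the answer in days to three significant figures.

Retardation factor R = 1 + ρ_b·K_d/n = 1 + 1.57 × 0.39/0.27 = 3.268.
Sorption retards both mechanisms: v_R = v/R = 0.06793 m/day, D_R = D/R = 0.02935 m²/day.
Peak time from v_R²t² + 2D_R t − x² = 0: t = (√(D_R² + v_R²x²) − D_R)/v_R².
√(D_R² + v_R²x²) = √(0.02935² + 0.06793² × 30.2²) = 2.052; v_R² = 0.004614.
t = (2.052 − 0.02935)/0.004614 = 438 days.

438 days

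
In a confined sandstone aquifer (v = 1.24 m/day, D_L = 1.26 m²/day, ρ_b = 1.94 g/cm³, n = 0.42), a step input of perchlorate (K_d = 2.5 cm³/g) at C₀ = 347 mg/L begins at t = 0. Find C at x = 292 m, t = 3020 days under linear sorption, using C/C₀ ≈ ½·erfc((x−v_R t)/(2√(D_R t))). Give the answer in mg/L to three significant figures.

Retardation factor R = 1 + ρ_b·K_d/n = 1 + 1.94 × 2.5/0.42 = 12.55.
Sorption retards both mechanisms: v_R = v/R = 0.09880 m/day, D_R = D/R = 0.1004 m²/day.
v_R·t = 0.09880 × 3020 = 298.376 m; 2√(D_R t) = 34.83 m; argument = (292 − 298.376)/34.83 = -0.1831.
C = C₀ × ½·erfc(-0.1831) = 347 × 0.6022 = 209 mg/L.

209 mg/L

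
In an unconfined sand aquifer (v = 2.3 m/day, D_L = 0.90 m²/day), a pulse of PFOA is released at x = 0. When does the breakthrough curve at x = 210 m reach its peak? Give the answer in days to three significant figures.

91.1 days

For the 1D instantaneous-source solution, setting ∂C/∂t = 0 at fixed x gives v²t² + 2Dt − x² = 0, so t = (√(D² + v²x²) − D)/v².
√(D² + v²x²) = √(0.90² + 2.3² × 210²) = 483.0; v² = 5.29.
t = (483.0 − 0.90)/5.29 = 91.1 days (vs. the pure-advection estimate x/v = 91.3 d).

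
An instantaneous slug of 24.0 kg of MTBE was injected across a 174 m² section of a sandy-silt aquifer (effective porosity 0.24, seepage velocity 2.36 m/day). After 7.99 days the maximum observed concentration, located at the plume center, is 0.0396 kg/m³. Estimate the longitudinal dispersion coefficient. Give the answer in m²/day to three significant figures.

2.10 m²/day

At the plume center C_max = M/(n_e·A·√(4πDt)), so D = M²/(4πt·(n_e·A·C_max)²).
n_e·A·C_max = 0.24 × 174 × 0.0396 = 1.654 kg/m.
D = 24.0²/(4π × 7.99 × 1.654²) = 2.10 m²/day.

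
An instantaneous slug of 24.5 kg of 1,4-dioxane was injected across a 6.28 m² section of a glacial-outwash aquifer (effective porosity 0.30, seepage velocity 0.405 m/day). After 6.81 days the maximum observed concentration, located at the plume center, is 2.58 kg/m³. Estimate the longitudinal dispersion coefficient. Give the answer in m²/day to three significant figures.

At the plume center C_max = M/(n_e·A·√(4πDt)), so D = M²/(4πt·(n_e·A·C_max)²).
n_e·A·C_max = 0.30 × 6.28 × 2.58 = 4.861 kg/m.
D = 24.5²/(4π × 6.81 × 4.861²) = 0.297 m²/day.

0.297 m²/day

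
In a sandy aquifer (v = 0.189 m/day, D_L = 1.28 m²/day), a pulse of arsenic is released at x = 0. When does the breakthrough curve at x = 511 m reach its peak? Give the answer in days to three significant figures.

For the 1D instantaneous-source solution, setting ∂C/∂t = 0 at fixed x gives v²t² + 2Dt − x² = 0, so t = (√(D² + v²x²) − D)/v².
√(D² + v²x²) = √(1.28² + 0.189² × 511²) = 96.59; v² = 0.035721.
t = (96.59 − 1.28)/0.035721 = 2670 days (vs. the pure-advection estimate x/v = 2700 d).

2670 days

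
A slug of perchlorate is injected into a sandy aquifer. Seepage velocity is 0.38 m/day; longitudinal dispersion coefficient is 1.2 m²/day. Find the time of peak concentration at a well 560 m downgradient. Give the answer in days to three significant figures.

1470 days

For the 1D instantaneous-source solution, setting ∂C/∂t = 0 at fixed x gives v²t² + 2Dt − x² = 0, so t = (√(D² + v²x²) − D)/v².
√(D² + v²x²) = √(1.2² + 0.38² × 560²) = 212.8; v² = 0.1444.
t = (212.8 − 1.2)/0.1444 = 1470 days (vs. the pure-advection estimate x/v = 1470 d).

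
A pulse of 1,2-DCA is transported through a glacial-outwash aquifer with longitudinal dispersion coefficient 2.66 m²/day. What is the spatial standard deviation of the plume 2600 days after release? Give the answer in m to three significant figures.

Dispersive spreading gives a Gaussian with σ² = 2Dt; advection only shifts the center.
σ = √(2 × 2.66 × 2600) = 118 m.

118 m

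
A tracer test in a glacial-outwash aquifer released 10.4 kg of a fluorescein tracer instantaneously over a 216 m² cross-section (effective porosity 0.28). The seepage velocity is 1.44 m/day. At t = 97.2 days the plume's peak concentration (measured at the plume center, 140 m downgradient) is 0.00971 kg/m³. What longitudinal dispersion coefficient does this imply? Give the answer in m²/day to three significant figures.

At the plume center C_max = M/(n_e·A·√(4πDt)), so D = M²/(4πt·(n_e·A·C_max)²).
n_e·A·C_max = 0.28 × 216 × 0.00971 = 0.5873 kg/m.
D = 10.4²/(4π × 97.2 × 0.5873²) = 0.257 m²/day.

0.257 m²/day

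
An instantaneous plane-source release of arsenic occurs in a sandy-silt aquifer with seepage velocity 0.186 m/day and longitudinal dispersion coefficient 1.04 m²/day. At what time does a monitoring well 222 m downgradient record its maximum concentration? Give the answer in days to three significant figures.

For the 1D instantaneous-source solution, setting ∂C/∂t = 0 at fixed x gives v²t² + 2Dt − x² = 0, so t = (√(D² + v²x²) − D)/v².
√(D² + v²x²) = √(1.04² + 0.186² × 222²) = 41.31; v² = 0.034596.
t = (41.31 − 1.04)/0.034596 = 1160 days (vs. the pure-advection estimate x/v = 1190 d).

1160 days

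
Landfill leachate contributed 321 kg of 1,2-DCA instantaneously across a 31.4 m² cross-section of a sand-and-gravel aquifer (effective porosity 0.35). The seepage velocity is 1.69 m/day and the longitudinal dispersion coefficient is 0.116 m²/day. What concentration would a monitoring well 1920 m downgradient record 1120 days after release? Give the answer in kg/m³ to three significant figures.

0.174 kg/m³

For an instantaneous plane source, C(x,t) = M/(n_e·A·√(4πDt)) · exp(−(x−vt)²/(4Dt)), with n_e·A the pore (flow) area.
Plume center vt = 1.69 × 1120 = 1892.8 m, so the well at 1920 m is 27.2 m downgradient of the peak.
√(4πDt) = 40.41 m, giving peak height M/(n_e·A·√(4πDt)) = 321/(0.35 × 31.4 × 40.41) = 0.7228 kg/m³.
(x−vt)²/(4Dt) = (27.2)²/(4 × 0.116 × 1120) = 1.424; exp(−1.424) = 0.2407.
C = 0.7228 × 0.2407 = 0.174 kg/m³.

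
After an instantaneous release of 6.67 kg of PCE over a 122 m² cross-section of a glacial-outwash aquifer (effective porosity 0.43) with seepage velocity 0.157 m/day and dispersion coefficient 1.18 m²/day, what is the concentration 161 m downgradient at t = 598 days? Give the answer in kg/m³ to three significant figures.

0.000274 kg/m³

For an instantaneous plane source, C(x,t) = M/(n_e·A·√(4πDt)) · exp(−(x−vt)²/(4Dt)), with n_e·A the pore (flow) area.
Plume center vt = 0.157 × 598 = 93.886 m, so the well at 161 m is 67.114 m downgradient of the peak.
√(4πDt) = 94.17 m, giving peak height M/(n_e·A·√(4πDt)) = 6.67/(0.43 × 122 × 94.17) = 0.001350 kg/m³.
(x−vt)²/(4Dt) = (67.114)²/(4 × 1.18 × 598) = 1.596; exp(−1.596) = 0.2027.
C = 0.001350 × 0.2027 = 0.000274 kg/m³.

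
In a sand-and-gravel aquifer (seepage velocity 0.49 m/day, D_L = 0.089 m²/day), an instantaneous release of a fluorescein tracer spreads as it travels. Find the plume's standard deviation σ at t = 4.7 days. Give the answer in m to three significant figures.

Dispersive spreading gives a Gaussian with σ² = 2Dt; advection only shifts the center.
σ = √(2 × 0.089 × 4.7) = 0.915 m.

0.915 m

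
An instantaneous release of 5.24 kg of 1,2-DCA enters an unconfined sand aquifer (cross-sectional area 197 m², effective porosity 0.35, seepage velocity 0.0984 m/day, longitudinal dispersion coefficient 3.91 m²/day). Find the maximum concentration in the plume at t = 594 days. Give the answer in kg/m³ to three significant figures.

0.000445 kg/m³

The peak of an instantaneous 1D plume sits at x = vt; there the Gaussian factor is 1 and C_max = M/(n_e·A·√(4πDt)), where n_e·A is the pore area the mass is dissolved in.
√(4πDt) = √(4π × 3.91 × 594) = 170.8 m, so C_max = 5.24/(0.35 × 197 × 170.8) = 0.000445 kg/m³.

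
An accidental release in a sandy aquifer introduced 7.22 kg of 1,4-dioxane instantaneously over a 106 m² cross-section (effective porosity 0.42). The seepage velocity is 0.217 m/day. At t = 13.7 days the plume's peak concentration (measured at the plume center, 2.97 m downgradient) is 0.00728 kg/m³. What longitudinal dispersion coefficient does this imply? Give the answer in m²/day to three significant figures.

At the plume center C_max = M/(n_e·A·√(4πDt)), so D = M²/(4πt·(n_e·A·C_max)²).
n_e·A·C_max = 0.42 × 106 × 0.00728 = 0.3241 kg/m.
D = 7.22²/(4π × 13.7 × 0.3241²) = 2.88 m²/day.

2.88 m²/day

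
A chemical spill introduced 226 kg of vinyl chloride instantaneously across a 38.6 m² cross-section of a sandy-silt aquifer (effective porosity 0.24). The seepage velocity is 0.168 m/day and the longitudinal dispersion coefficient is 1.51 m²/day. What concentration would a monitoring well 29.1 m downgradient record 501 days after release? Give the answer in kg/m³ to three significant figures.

0.0918 kg/m³

For an instantaneous plane source, C(x,t) = M/(n_e·A·√(4πDt)) · exp(−(x−vt)²/(4Dt)), with n_e·A the pore (flow) area.
Plume center vt = 0.168 × 501 = 84.168 m, so the well at 29.1 m is 55.068 m upgradient of the peak.
√(4πDt) = 97.50 m, giving peak height M/(n_e·A·√(4πDt)) = 226/(0.24 × 38.6 × 97.50) = 0.2502 kg/m³.
(x−vt)²/(4Dt) = (-55.068)²/(4 × 1.51 × 501) = 1.002; exp(−1.002) = 0.3671.
C = 0.2502 × 0.3671 = 0.0918 kg/m³.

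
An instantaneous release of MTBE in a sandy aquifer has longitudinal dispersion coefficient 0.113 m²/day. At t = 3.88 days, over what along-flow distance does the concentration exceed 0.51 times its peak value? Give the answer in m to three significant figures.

2.17 m

The plume is Gaussian with σ = √(2Dt) = √(2 × 0.113 × 3.88) = 0.9364 m.
C/C_peak = exp(−Δx²/(2σ²)) = 0.51 ⇒ Δx = σ·√(−2 ln 0.51) = 0.9364 × 1.160 = 1.086 m.
Width = 2Δx = 2.17 m.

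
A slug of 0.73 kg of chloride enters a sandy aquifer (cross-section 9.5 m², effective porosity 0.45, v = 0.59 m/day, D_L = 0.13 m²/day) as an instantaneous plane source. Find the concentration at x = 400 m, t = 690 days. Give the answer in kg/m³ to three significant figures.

0.00442 kg/m³

For an instantaneous plane source, C(x,t) = M/(n_e·A·√(4πDt)) · exp(−(x−vt)²/(4Dt)), with n_e·A the pore (flow) area.
Plume center vt = 0.59 × 690 = 407.1 m, so the well at 400 m is 7.1 m upgradient of the peak.
√(4πDt) = 33.57 m, giving peak height M/(n_e·A·√(4πDt)) = 0.73/(0.45 × 9.5 × 33.57) = 0.005087 kg/m³.
(x−vt)²/(4Dt) = (-7.1)²/(4 × 0.13 × 690) = 0.1405; exp(−0.1405) = 0.8689.
C = 0.005087 × 0.8689 = 0.00442 kg/m³.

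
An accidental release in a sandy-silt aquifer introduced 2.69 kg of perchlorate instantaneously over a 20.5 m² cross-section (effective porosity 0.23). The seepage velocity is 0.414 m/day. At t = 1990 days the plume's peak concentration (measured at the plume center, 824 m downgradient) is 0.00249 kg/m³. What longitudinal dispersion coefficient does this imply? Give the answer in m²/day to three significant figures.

2.10 m²/day

At the plume center C_max = M/(n_e·A·√(4πDt)), so D = M²/(4πt·(n_e·A·C_max)²).
n_e·A·C_max = 0.23 × 20.5 × 0.00249 = 0.01174 kg/m.
D = 2.69²/(4π × 1990 × 0.01174²) = 2.10 m²/day.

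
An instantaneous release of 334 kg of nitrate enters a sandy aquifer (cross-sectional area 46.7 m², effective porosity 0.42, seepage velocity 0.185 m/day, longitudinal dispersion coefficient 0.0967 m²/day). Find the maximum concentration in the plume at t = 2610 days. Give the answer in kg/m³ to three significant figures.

The peak of an instantaneous 1D plume sits at x = vt; there the Gaussian factor is 1 and C_max = M/(n_e·A·√(4πDt)), where n_e·A is the pore area the mass is dissolved in.
√(4πDt) = √(4π × 0.0967 × 2610) = 56.32 m, so C_max = 334/(0.42 × 46.7 × 56.32) = 0.302 kg/m³.

0.302 kg/m³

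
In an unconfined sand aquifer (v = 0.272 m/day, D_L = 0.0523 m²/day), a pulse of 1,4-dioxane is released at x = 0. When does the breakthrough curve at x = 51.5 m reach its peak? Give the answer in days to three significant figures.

For the 1D instantaneous-source solution, setting ∂C/∂t = 0 at fixed x gives v²t² + 2Dt − x² = 0, so t = (√(D² + v²x²) − D)/v².
√(D² + v²x²) = √(0.0523² + 0.272² × 51.5²) = 14.01; v² = 0.073984.
t = (14.01 − 0.0523)/0.073984 = 189 days (vs. the pure-advection estimate x/v = 189 d).

189 days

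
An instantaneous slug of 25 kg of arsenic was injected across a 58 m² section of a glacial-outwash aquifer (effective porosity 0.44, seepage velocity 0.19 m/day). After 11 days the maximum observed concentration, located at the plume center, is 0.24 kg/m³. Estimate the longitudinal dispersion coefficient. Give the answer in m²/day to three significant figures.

0.121 m²/day

At the plume center C_max = M/(n_e·A·√(4πDt)), so D = M²/(4πt·(n_e·A·C_max)²).
n_e·A·C_max = 0.44 × 58 × 0.24 = 6.125 kg/m.
D = 25²/(4π × 11 × 6.125²) = 0.121 m²/day.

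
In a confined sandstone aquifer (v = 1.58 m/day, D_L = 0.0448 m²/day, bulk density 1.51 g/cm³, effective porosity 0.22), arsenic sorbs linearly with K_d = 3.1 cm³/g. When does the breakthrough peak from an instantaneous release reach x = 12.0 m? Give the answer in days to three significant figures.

169 days

Retardation factor R = 1 + ρ_b·K_d/n = 1 + 1.51 × 3.1/0.22 = 22.28.
Sorption retards both mechanisms: v_R = v/R = 0.07092 m/day, D_R = D/R = 0.002011 m²/day.
Peak time from v_R²t² + 2D_R t − x² = 0: t = (√(D_R² + v_R²x²) − D_R)/v_R².
√(D_R² + v_R²x²) = √(0.002011² + 0.07092² × 12.0²) = 0.8510; v_R² = 0.005030.
t = (0.8510 − 0.002011)/0.005030 = 169 days.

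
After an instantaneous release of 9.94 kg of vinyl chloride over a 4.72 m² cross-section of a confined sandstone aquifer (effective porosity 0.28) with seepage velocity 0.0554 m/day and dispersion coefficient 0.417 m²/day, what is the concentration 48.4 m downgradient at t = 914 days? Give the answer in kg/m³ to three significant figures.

0.108 kg/m³

For an instantaneous plane source, C(x,t) = M/(n_e·A·√(4πDt)) · exp(−(x−vt)²/(4Dt)), with n_e·A the pore (flow) area.
Plume center vt = 0.0554 × 914 = 50.6356 m, so the well at 48.4 m is 2.2356 m upgradient of the peak.
√(4πDt) = 69.21 m, giving peak height M/(n_e·A·√(4πDt)) = 9.94/(0.28 × 4.72 × 69.21) = 0.1087 kg/m³.
(x−vt)²/(4Dt) = (-2.2356)²/(4 × 0.417 × 914) = 0.003278; exp(−0.003278) = 0.9967.
C = 0.1087 × 0.9967 = 0.108 kg/m³.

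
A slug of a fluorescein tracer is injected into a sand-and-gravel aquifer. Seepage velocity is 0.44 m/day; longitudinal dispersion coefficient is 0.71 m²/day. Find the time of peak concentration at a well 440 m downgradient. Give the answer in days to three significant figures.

For the 1D instantaneous-source solution, setting ∂C/∂t = 0 at fixed x gives v²t² + 2Dt − x² = 0, so t = (√(D² + v²x²) − D)/v².
√(D² + v²x²) = √(0.71² + 0.44² × 440²) = 193.6; v² = 0.1936.
t = (193.6 − 0.71)/0.1936 = 996 days (vs. the pure-advection estimate x/v = 1000 d).

996 days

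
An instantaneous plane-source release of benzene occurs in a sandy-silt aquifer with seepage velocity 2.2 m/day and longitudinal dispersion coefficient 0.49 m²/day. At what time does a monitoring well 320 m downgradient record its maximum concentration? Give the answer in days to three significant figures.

For the 1D instantaneous-source solution, setting ∂C/∂t = 0 at fixed x gives v²t² + 2Dt − x² = 0, so t = (√(D² + v²x²) − D)/v².
√(D² + v²x²) = √(0.49² + 2.2² × 320²) = 704.0; v² = 4.84.
t = (704.0 − 0.49)/4.84 = 145 days (vs. the pure-advection estimate x/v = 145 d).

145 days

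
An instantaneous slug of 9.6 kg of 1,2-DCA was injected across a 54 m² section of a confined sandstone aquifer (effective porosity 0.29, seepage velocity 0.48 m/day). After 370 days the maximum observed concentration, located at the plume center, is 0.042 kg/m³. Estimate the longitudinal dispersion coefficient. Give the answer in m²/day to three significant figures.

At the plume center C_max = M/(n_e·A·√(4πDt)), so D = M²/(4πt·(n_e·A·C_max)²).
n_e·A·C_max = 0.29 × 54 × 0.042 = 0.6577 kg/m.
D = 9.6²/(4π × 370 × 0.6577²) = 0.0458 m²/day.

0.0458 m²/day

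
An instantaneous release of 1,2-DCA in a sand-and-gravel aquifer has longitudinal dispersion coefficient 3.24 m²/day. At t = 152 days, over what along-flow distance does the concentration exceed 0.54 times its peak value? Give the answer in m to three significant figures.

The plume is Gaussian with σ = √(2Dt) = √(2 × 3.24 × 152) = 31.38 m.
C/C_peak = exp(−Δx²/(2σ²)) = 0.54 ⇒ Δx = σ·√(−2 ln 0.54) = 31.38 × 1.110 = 34.83 m.
Width = 2Δx = 69.7 m.

69.7 m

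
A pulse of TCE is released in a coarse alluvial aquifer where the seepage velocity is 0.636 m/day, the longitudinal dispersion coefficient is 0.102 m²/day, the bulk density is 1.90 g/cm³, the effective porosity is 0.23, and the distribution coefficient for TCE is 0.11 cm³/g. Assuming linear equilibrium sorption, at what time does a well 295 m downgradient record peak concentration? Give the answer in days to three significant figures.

Retardation factor R = 1 + ρ_b·K_d/n = 1 + 1.90 × 0.11/0.23 = 1.909.
Sorption retards both mechanisms: v_R = v/R = 0.3332 m/day, D_R = D/R = 0.05343 m²/day.
Peak time from v_R²t² + 2D_R t − x² = 0: t = (√(D_R² + v_R²x²) − D_R)/v_R².
√(D_R² + v_R²x²) = √(0.05343² + 0.3332² × 295²) = 98.29; v_R² = 0.1110.
t = (98.29 − 0.05343)/0.1110 = 885 days.

885 days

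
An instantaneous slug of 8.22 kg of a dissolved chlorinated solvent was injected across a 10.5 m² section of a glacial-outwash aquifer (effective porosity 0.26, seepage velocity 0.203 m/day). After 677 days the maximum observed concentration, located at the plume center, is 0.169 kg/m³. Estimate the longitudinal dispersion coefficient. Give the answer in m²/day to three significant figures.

0.0373 m²/day

At the plume center C_max = M/(n_e·A·√(4πDt)), so D = M²/(4πt·(n_e·A·C_max)²).
n_e·A·C_max = 0.26 × 10.5 × 0.169 = 0.4614 kg/m.
D = 8.22²/(4π × 677 × 0.4614²) = 0.0373 m²/day.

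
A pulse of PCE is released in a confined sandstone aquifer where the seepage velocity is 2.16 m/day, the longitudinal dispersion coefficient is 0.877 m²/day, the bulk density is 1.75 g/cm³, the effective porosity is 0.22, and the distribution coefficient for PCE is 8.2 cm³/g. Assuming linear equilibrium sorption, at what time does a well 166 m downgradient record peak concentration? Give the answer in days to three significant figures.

Retardation factor R = 1 + ρ_b·K_d/n = 1 + 1.75 × 8.2/0.22 = 66.23.
Sorption retards both mechanisms: v_R = v/R = 0.03261 m/day, D_R = D/R = 0.01324 m²/day.
Peak time from v_R²t² + 2D_R t − x² = 0: t = (√(D_R² + v_R²x²) − D_R)/v_R².
√(D_R² + v_R²x²) = √(0.01324² + 0.03261² × 166²) = 5.413; v_R² = 0.001063.
t = (5.413 − 0.01324)/0.001063 = 5080 days.

5080 days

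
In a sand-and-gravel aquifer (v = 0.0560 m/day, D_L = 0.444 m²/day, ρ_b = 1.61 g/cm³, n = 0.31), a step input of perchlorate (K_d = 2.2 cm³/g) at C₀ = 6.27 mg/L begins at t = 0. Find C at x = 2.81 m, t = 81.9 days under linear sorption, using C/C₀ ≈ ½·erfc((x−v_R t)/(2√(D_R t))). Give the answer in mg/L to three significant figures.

Retardation factor R = 1 + ρ_b·K_d/n = 1 + 1.61 × 2.2/0.31 = 12.43.
Sorption retards both mechanisms: v_R = v/R = 0.004505 m/day, D_R = D/R = 0.03572 m²/day.
v_R·t = 0.004505 × 81.9 = 0.3689595 m; 2√(D_R t) = 3.421 m; argument = (2.81 − 0.3689595)/3.421 = 0.7135.
C = C₀ × ½·erfc(0.7135) = 6.27 × 0.1565 = 0.981 mg/L.

0.981 mg/L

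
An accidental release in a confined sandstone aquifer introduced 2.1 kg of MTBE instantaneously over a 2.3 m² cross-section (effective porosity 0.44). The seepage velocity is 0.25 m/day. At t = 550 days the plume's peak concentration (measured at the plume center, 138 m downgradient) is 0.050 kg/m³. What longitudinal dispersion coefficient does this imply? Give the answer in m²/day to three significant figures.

At the plume center C_max = M/(n_e·A·√(4πDt)), so D = M²/(4πt·(n_e·A·C_max)²).
n_e·A·C_max = 0.44 × 2.3 × 0.050 = 0.05060 kg/m.
D = 2.1²/(4π × 550 × 0.05060²) = 0.249 m²/day.

0.249 m²/day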